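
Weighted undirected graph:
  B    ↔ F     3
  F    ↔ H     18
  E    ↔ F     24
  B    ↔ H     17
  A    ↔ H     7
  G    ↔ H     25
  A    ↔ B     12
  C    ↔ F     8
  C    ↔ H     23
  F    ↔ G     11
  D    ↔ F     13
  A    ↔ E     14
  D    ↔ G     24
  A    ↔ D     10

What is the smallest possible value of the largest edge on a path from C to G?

Some routes from C to G:
C→H→B→A→D→F→G: max(23, 17, 12, 10, 13, 11) = 23
C→H→A→B→F→G: max(23, 7, 12, 3, 11) = 23
C→F→G: max(8, 11) = 11
C→H→B→F→G: max(23, 17, 3, 11) = 23
C→H→A→D→F→G: max(23, 7, 10, 13, 11) = 23
The minimum achievable maximum is 11.

11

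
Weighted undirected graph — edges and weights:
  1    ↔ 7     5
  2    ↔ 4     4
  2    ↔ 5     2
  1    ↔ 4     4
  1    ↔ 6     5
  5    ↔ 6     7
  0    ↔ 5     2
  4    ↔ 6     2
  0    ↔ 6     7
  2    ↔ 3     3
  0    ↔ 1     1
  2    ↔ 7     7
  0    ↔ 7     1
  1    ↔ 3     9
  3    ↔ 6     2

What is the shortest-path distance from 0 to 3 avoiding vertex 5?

Some routes from 0 to 3 avoiding 5:
0 → 1 → 6 → 3: 1 + 5 + 2 = 8
0 → 1 → 4 → 6 → 3: 1 + 4 + 2 + 2 = 9
0 → 6 → 3: 7 + 2 = 9
Shortest: 8.

8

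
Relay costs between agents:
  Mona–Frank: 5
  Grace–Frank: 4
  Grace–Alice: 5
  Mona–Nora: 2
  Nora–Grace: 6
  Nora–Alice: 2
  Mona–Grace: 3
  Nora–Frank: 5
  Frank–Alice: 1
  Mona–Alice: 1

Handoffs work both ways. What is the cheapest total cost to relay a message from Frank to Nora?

3

A few of the Frank→Nora routes:
Frank-Alice-Nora: 1 + 2 = 3
Frank-Alice-Mona-Nora: 1 + 1 + 2 = 4
Frank-Nora: 5
The minimum is 3.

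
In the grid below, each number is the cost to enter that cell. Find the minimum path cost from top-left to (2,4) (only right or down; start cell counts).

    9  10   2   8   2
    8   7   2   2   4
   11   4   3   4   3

One optimal route is r0c0 r0c1 r0c2 r1c2 r1c3 r1c4 r2c4.
Its cost is 9 + 10 + 2 + 2 + 2 + 4 + 3 = 32.
For comparison, the top-then-right route costs 38.

32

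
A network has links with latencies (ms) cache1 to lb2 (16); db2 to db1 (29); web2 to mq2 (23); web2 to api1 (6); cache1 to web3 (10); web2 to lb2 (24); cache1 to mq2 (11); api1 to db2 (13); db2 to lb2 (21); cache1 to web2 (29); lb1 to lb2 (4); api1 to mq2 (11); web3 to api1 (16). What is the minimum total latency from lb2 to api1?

30

Checking several routes:
lb2→web2→api1: 24 + 6 = 30
lb2→cache1→web3→api1: 16 + 10 + 16 = 42
lb2→cache1→mq2→api1: 16 + 11 + 11 = 38
lb2→db2→api1: 21 + 13 = 34
Best route has total 30 ms.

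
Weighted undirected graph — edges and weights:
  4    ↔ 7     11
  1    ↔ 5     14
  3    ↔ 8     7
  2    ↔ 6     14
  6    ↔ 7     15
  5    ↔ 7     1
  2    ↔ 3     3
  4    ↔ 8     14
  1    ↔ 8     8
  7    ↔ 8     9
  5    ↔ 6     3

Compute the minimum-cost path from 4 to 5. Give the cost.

Comparing a few candidate routes:
4 - 8 - 7 - 5: 14 + 9 + 1 = 24
4 - 7 - 6 - 5: 11 + 15 + 3 = 29
4 - 7 - 5: 11 + 1 = 12
Best route has total 12.

12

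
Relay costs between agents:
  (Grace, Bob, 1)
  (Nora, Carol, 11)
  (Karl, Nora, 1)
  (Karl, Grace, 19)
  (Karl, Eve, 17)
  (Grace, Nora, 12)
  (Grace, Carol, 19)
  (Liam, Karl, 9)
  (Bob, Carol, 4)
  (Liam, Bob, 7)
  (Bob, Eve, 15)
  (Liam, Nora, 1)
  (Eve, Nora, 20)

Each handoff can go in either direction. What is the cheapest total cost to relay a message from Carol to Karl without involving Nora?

Checking several routes:
Carol → Bob → Grace → Karl: 4 + 1 + 19 = 24
Carol → Grace → Bob → Liam → Karl: 19 + 1 + 7 + 9 = 36
Carol → Bob → Liam → Karl: 4 + 7 + 9 = 20
Carol → Bob → Eve → Karl: 4 + 15 + 17 = 36
The minimum is 20.

20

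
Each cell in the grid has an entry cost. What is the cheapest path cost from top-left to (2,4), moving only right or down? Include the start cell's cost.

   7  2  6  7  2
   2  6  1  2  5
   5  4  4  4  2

24

Cheapest: [0,0] -> [0,1] -> [0,2] -> [1,2] -> [1,3] -> [2,3] -> [2,4]
  7 + 2 + 6 + 1 + 2 + 4 + 2 = 24
(Top row then right column would cost 31.)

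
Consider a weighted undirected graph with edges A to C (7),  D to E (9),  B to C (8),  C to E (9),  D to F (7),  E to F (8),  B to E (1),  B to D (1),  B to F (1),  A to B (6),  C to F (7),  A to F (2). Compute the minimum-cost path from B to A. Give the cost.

3

Checking several routes:
B→A: 6
B→E→F→A: 1 + 8 + 2 = 11
B→F→A: 1 + 2 = 3
B→D→F→A: 1 + 7 + 2 = 10
The minimum is 3.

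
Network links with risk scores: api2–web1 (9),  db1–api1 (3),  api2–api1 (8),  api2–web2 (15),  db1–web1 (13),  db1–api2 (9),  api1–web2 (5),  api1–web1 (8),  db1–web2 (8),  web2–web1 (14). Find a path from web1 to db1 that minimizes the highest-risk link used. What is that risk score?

Checking several routes:
web1→api1→web2→db1: max(8, 5, 8) = 8
web1→api1→api2→db1: max(8, 8, 9) = 9
web1→api1→db1: max(8, 3) = 8
The minimum achievable maximum is 8.

8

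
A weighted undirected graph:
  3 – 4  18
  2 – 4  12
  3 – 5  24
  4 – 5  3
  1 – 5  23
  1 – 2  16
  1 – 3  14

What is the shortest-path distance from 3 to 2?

Paths from 3 to 2:
3 - 1 - 2: 14 + 16 = 30
3 - 5 - 1 - 2: 24 + 23 + 16 = 63
3 - 4 - 5 - 1 - 2: 18 + 3 + 23 + 16 = 60
3 - 4 - 2: 18 + 12 = 30
3 - 5 - 4 - 2: 24 + 3 + 12 = 39
3 - 1 - 5 - 4 - 2: 14 + 23 + 3 + 12 = 52
Best route has total 30.

30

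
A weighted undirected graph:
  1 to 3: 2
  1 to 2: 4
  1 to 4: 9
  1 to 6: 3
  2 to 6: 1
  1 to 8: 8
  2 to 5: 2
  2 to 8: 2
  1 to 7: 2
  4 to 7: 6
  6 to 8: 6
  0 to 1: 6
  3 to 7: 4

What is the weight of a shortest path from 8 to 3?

8

Some routes from 8 to 3:
8 → 1 → 3: 8 + 2 = 10
8 → 2 → 6 → 1 → 3: 2 + 1 + 3 + 2 = 8
8 → 2 → 1 → 3: 2 + 4 + 2 = 8
8 → 2 → 6 → 1 → 7 → 3: 2 + 1 + 3 + 2 + 4 = 12
8 → 6 → 1 → 3: 6 + 3 + 2 = 11
Best route has total 8.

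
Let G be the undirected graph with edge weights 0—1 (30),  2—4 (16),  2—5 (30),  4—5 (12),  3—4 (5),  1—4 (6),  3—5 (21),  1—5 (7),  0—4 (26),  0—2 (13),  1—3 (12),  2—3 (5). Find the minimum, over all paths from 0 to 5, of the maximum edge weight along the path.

A few of the 0→5 routes:
0 -> 2 -> 3 -> 4 -> 1 -> 5: max(13, 5, 5, 6, 7) = 13
0 -> 2 -> 3 -> 4 -> 5: max(13, 5, 5, 12) = 13
0 -> 2 -> 3 -> 1 -> 5: max(13, 5, 12, 7) = 13
Smallest bottleneck: 13.

13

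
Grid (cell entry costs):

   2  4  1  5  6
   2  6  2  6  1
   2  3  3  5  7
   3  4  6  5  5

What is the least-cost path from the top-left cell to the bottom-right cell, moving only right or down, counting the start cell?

27

One optimal route is [0,0] [0,1] [0,2] [1,2] [2,2] [2,3] [3,3] [3,4].
Its cost is 2 + 4 + 1 + 2 + 3 + 5 + 5 + 5 = 27.
For comparison, the top-then-right route costs 31.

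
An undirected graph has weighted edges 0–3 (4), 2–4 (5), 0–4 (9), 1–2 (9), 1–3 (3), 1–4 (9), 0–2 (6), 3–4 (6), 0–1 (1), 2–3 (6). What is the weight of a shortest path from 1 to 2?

7

A few of the 1→2 routes:
1 → 0 → 3 → 2: 1 + 4 + 6 = 11
1 → 0 → 2: 1 + 6 = 7
1 → 2: 9
1 → 3 → 0 → 2: 3 + 4 + 6 = 13
1 → 3 → 2: 3 + 6 = 9
Best route has total 7.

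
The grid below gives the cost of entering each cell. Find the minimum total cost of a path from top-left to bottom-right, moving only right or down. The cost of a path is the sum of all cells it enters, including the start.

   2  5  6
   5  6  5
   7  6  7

25

Take [0,0] -> [0,1] -> [0,2] -> [1,2] -> [2,2] for a total of 2 + 5 + 6 + 5 + 7 = 25.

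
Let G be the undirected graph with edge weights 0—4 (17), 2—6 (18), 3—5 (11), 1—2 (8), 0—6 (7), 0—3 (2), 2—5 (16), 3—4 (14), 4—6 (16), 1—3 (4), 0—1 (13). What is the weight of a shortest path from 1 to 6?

13

Some routes from 1 to 6:
1 -> 2 -> 6: 8 + 18 = 26
1 -> 0 -> 6: 13 + 7 = 20
1 -> 3 -> 0 -> 6: 4 + 2 + 7 = 13
The minimum is 13.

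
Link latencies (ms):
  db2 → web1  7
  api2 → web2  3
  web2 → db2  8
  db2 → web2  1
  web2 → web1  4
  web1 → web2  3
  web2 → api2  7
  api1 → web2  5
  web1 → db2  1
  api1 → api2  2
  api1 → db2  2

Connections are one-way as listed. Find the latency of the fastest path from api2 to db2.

8

Paths from api2 to db2:
api2→web2→db2: 3 + 8 = 11
api2→web2→web1→db2: 3 + 4 + 1 = 8
The minimum is 8 ms.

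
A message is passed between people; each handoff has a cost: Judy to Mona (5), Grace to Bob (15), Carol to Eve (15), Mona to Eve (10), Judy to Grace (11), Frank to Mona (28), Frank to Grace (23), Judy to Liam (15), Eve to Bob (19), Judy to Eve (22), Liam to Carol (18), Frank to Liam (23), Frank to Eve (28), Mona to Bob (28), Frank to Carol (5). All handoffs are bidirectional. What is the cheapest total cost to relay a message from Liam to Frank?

23

A few of the Liam→Frank routes:
Liam-Frank: 23
Liam-Carol-Frank: 18 + 5 = 23
Liam-Judy-Grace-Frank: 15 + 11 + 23 = 49
Liam-Judy-Mona-Frank: 15 + 5 + 28 = 48
Liam-Judy-Mona-Eve-Carol-Frank: 15 + 5 + 10 + 15 + 5 = 50
The minimum is 23.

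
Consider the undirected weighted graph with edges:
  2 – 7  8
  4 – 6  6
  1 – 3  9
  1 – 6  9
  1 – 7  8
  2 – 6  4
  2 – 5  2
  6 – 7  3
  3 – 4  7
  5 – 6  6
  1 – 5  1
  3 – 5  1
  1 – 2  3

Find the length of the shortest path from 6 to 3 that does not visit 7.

7

Checking several routes:
6→2→5→3: 4 + 2 + 1 = 7
6→4→3: 6 + 7 = 13
6→5→3: 6 + 1 = 7
6→1→5→3: 9 + 1 + 1 = 11
6→2→1→5→3: 4 + 3 + 1 + 1 = 9
Shortest: 7.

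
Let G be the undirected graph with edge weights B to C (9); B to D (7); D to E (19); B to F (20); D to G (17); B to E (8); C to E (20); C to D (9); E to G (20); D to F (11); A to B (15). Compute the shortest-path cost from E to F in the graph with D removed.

28

Routes from E to F avoiding D:
E-B-F: 8 + 20 = 28
E-C-B-F: 20 + 9 + 20 = 49
Shortest: 28.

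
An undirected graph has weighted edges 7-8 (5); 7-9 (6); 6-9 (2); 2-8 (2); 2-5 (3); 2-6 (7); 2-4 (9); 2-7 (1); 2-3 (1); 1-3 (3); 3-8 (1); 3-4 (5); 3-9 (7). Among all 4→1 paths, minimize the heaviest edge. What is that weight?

Comparing a few candidate routes:
4 - 2 - 8 - 7 - 9 - 3 - 1: max(9, 2, 5, 6, 7, 3) = 9
4 - 2 - 8 - 3 - 1: max(9, 2, 1, 3) = 9
4 - 2 - 3 - 1: max(9, 1, 3) = 9
4 - 3 - 1: max(5, 3) = 5
Best route has worst link 5.

5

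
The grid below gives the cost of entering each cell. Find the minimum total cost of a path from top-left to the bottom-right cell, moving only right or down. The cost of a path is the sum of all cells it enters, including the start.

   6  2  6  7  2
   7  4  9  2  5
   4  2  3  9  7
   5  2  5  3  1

25

One optimal route is r0c0 → r0c1 → r1c1 → r2c1 → r3c1 → r3c2 → r3c3 → r3c4.
Its cost is 6 + 2 + 4 + 2 + 2 + 5 + 3 + 1 = 25.
(Top row then right column would cost 36.)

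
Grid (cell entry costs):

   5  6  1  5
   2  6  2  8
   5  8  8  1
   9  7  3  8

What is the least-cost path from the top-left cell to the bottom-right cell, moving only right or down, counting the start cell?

Cheapest: r0c0→r0c1→r0c2→r1c2→r1c3→r2c3→r3c3
  5 + 6 + 1 + 2 + 8 + 1 + 8 = 31
For comparison, the top-then-right route costs 34.

31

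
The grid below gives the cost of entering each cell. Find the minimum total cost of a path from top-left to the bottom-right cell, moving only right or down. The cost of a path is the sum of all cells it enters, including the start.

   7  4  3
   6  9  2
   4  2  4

Take [0,0] [0,1] [0,2] [1,2] [2,2] for a total of 7 + 4 + 3 + 2 + 4 = 20.

20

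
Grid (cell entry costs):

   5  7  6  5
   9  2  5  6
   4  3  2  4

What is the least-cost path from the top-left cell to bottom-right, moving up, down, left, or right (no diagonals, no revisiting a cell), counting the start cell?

One optimal route is [0,0] [0,1] [1,1] [2,1] [2,2] [2,3].
Its cost is 5 + 7 + 2 + 3 + 2 + 4 = 23.

23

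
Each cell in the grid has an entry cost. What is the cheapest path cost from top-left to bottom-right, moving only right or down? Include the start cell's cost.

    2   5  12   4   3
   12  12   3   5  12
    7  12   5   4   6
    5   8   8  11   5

One optimal route is (0,0) (0,1) (0,2) (1,2) (1,3) (2,3) (2,4) (3,4).
Its cost is 2 + 5 + 12 + 3 + 5 + 4 + 6 + 5 = 42.
For comparison, the top-then-right route costs 49.

42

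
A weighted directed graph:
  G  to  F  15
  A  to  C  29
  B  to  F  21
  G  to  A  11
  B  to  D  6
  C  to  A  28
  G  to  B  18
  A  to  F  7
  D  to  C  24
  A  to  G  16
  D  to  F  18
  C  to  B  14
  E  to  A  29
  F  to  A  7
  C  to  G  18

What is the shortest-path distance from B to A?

28

Routes from B to A:
B - F - A: 21 + 7 = 28
B - D - C - G - F - A: 6 + 24 + 18 + 15 + 7 = 70
B - D - C - A: 6 + 24 + 28 = 58
B - D - C - G - A: 6 + 24 + 18 + 11 = 59
B - D - F - A: 6 + 18 + 7 = 31
The minimum is 28.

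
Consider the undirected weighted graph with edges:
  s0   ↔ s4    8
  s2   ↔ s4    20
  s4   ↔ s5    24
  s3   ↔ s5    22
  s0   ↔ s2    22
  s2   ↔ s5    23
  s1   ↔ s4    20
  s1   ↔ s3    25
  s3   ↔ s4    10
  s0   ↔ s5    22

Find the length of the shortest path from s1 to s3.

Comparing a few candidate routes:
s1 -> s4 -> s2 -> s5 -> s3: 20 + 20 + 23 + 22 = 85
s1 -> s4 -> s5 -> s3: 20 + 24 + 22 = 66
s1 -> s3: 25
s1 -> s4 -> s3: 20 + 10 = 30
s1 -> s4 -> s0 -> s5 -> s3: 20 + 8 + 22 + 22 = 72
The minimum is 25.

25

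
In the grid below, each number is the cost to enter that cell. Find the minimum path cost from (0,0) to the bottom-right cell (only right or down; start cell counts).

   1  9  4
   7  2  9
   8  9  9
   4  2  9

30

One optimal route is [0,0] -> [1,0] -> [1,1] -> [2,1] -> [3,1] -> [3,2].
Its cost is 1 + 7 + 2 + 9 + 2 + 9 = 30.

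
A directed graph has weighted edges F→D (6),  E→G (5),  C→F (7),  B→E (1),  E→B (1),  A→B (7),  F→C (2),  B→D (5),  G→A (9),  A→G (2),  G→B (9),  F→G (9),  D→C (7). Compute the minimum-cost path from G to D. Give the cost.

14

Candidate routes:
G → B → D: 9 + 5 = 14
G → A → B → D: 9 + 7 + 5 = 21
Shortest: 14.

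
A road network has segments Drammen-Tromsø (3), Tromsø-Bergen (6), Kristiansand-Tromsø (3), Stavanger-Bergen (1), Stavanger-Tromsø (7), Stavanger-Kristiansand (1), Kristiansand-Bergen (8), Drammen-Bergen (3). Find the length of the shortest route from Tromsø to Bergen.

Some routes from Tromsø to Bergen:
Tromsø - Stavanger - Bergen: 7 + 1 = 8
Tromsø - Bergen: 6
Tromsø - Kristiansand - Stavanger - Bergen: 3 + 1 + 1 = 5
Tromsø - Drammen - Bergen: 3 + 3 = 6
Shortest: 5 mi.

5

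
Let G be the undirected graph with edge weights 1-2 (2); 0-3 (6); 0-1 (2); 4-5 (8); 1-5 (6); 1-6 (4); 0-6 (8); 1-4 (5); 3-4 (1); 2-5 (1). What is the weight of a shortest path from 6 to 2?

6

Some routes from 6 to 2:
6 -> 0 -> 1 -> 5 -> 2: 8 + 2 + 6 + 1 = 17
6 -> 0 -> 1 -> 2: 8 + 2 + 2 = 12
6 -> 1 -> 5 -> 2: 4 + 6 + 1 = 11
6 -> 1 -> 4 -> 5 -> 2: 4 + 5 + 8 + 1 = 18
6 -> 1 -> 2: 4 + 2 = 6
The minimum is 6.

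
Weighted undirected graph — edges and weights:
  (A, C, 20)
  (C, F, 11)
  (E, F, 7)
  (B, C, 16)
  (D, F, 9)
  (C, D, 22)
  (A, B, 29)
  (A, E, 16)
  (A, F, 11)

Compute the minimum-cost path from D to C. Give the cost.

20

Some routes from D to C:
D → F → C: 9 + 11 = 20
D → F → A → B → C: 9 + 11 + 29 + 16 = 65
D → C: 22
D → F → E → A → C: 9 + 7 + 16 + 20 = 52
D → F → A → C: 9 + 11 + 20 = 40
Best route has total 20.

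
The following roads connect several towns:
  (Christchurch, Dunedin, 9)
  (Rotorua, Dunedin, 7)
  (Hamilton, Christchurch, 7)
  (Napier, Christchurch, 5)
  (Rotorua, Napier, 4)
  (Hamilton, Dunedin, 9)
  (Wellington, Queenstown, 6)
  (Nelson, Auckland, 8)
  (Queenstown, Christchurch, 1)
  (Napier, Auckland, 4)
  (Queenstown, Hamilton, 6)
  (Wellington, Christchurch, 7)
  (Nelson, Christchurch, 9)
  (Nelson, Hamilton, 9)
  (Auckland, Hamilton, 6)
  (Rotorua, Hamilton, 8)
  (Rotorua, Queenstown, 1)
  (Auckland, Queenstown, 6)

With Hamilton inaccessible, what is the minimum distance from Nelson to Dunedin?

A few of the Nelson→Dunedin routes:
Nelson → Christchurch → Dunedin: 9 + 9 = 18
Nelson → Auckland → Queenstown → Christchurch → Dunedin: 8 + 6 + 1 + 9 = 24
Nelson → Auckland → Napier → Rotorua → Dunedin: 8 + 4 + 4 + 7 = 23
Nelson → Christchurch → Queenstown → Rotorua → Dunedin: 9 + 1 + 1 + 7 = 18
Nelson → Auckland → Queenstown → Rotorua → Dunedin: 8 + 6 + 1 + 7 = 22
Nelson → Christchurch → Napier → Rotorua → Dunedin: 9 + 5 + 4 + 7 = 25
Best route has total 18.

18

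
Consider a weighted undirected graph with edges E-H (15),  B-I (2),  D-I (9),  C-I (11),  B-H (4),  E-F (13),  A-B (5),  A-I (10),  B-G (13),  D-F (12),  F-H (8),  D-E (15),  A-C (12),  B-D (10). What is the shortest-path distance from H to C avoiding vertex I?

Some routes from H to C avoiding I:
H-E-D-B-A-C: 15 + 15 + 10 + 5 + 12 = 57
H-F-D-B-A-C: 8 + 12 + 10 + 5 + 12 = 47
H-B-A-C: 4 + 5 + 12 = 21
The minimum is 21.

21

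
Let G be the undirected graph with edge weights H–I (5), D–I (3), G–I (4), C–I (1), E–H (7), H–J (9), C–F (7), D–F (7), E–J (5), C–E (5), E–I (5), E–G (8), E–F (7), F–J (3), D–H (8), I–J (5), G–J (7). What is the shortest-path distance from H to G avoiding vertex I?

15

Some routes from H to G avoiding I:
H - J - G: 9 + 7 = 16
H - J - E - G: 9 + 5 + 8 = 22
H - E - J - G: 7 + 5 + 7 = 19
H - E - G: 7 + 8 = 15
Shortest: 15.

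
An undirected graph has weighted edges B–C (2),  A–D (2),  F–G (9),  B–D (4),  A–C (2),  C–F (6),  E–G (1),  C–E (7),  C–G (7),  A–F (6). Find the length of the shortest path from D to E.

11

Comparing a few candidate routes:
D-B-C-G-E: 4 + 2 + 7 + 1 = 14
D-B-C-E: 4 + 2 + 7 = 13
D-A-C-F-G-E: 2 + 2 + 6 + 9 + 1 = 20
D-A-C-G-E: 2 + 2 + 7 + 1 = 12
D-A-C-E: 2 + 2 + 7 = 11
D-A-F-G-E: 2 + 6 + 9 + 1 = 18
The minimum is 11.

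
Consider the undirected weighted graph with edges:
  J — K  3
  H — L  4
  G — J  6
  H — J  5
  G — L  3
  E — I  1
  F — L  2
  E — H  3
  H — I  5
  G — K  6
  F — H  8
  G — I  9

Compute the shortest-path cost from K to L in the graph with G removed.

Routes from K to L avoiding G:
K - J - H - F - L: 3 + 5 + 8 + 2 = 18
K - J - H - L: 3 + 5 + 4 = 12
Shortest: 12.

12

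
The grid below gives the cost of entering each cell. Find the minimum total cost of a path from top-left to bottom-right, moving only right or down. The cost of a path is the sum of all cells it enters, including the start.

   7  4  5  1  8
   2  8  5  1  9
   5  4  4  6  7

31

Best path: (0,0) (0,1) (0,2) (0,3) (1,3) (2,3) (2,4)
Cost: 7 + 4 + 5 + 1 + 1 + 6 + 7 = 31
(Top row then right column would cost 41.)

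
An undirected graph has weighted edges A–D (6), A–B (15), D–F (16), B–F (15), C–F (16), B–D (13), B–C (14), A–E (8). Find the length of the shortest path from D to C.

27

Routes from D to C:
D → B → C: 13 + 14 = 27
D → F → C: 16 + 16 = 32
D → A → B → C: 6 + 15 + 14 = 35
D → B → F → C: 13 + 15 + 16 = 44
D → F → B → C: 16 + 15 + 14 = 45
D → A → B → F → C: 6 + 15 + 15 + 16 = 52
The minimum is 27.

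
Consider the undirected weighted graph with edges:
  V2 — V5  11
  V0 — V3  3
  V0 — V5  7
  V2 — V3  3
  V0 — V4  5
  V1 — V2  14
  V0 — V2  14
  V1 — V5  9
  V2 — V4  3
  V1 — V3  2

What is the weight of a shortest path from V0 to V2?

6

Some routes from V0 to V2:
V0-V4-V2: 5 + 3 = 8
V0-V3-V2: 3 + 3 = 6
V0-V2: 14
Shortest: 6.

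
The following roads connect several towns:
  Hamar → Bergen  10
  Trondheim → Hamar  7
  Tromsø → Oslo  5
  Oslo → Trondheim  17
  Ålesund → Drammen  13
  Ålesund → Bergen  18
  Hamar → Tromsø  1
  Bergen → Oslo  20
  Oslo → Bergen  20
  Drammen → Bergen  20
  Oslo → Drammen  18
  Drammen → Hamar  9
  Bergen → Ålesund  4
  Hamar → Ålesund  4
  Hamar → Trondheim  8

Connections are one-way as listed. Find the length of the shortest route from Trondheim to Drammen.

24

A few of the Trondheim→Drammen routes:
Trondheim - Hamar - Bergen - Ålesund - Drammen: 7 + 10 + 4 + 13 = 34
Trondheim - Hamar - Tromsø - Oslo - Drammen: 7 + 1 + 5 + 18 = 31
Trondheim - Hamar - Ålesund - Drammen: 7 + 4 + 13 = 24
Best route has total 24.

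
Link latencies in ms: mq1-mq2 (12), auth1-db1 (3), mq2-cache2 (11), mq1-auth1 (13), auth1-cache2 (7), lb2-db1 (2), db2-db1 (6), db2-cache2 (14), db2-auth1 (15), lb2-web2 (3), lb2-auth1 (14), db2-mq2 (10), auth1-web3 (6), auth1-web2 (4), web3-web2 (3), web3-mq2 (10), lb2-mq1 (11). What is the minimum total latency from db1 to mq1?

A few of the db1→mq1 routes:
db1 → auth1 → mq1: 3 + 13 = 16
db1 → auth1 → web2 → lb2 → mq1: 3 + 4 + 3 + 11 = 21
db1 → lb2 → web2 → auth1 → mq1: 2 + 3 + 4 + 13 = 22
db1 → lb2 → mq1: 2 + 11 = 13
Best route has total 13 ms.

13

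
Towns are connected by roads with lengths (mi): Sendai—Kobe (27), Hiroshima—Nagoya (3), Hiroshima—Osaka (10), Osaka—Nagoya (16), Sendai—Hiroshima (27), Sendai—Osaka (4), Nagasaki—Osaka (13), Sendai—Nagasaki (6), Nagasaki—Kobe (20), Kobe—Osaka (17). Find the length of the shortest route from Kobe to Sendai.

21

Checking several routes:
Kobe - Sendai: 27
Kobe - Nagasaki - Osaka - Sendai: 20 + 13 + 4 = 37
Kobe - Nagasaki - Sendai: 20 + 6 = 26
Kobe - Osaka - Nagasaki - Sendai: 17 + 13 + 6 = 36
Kobe - Osaka - Sendai: 17 + 4 = 21
The minimum is 21 mi.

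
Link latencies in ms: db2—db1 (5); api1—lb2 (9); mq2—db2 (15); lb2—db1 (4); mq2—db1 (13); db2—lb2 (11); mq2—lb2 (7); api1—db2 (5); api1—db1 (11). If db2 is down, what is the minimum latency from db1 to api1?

11

Paths from db1 to api1 avoiding db2:
db1 -> mq2 -> lb2 -> api1: 13 + 7 + 9 = 29
db1 -> lb2 -> api1: 4 + 9 = 13
db1 -> api1: 11
The minimum is 11 ms.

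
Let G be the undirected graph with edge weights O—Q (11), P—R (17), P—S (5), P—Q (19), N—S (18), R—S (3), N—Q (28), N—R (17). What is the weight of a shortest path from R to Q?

A few of the R→Q routes:
R → S → P → Q: 3 + 5 + 19 = 27
R → P → Q: 17 + 19 = 36
R → N → Q: 17 + 28 = 45
Shortest: 27.

27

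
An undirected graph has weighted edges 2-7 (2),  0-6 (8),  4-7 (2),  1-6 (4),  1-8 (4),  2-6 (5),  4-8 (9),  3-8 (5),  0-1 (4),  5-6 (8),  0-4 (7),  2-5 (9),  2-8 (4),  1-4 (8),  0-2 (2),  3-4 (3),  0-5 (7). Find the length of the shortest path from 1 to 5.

Some routes from 1 to 5:
1→8→2→5: 4 + 4 + 9 = 17
1→8→2→0→5: 4 + 4 + 2 + 7 = 17
1→6→2→5: 4 + 5 + 9 = 18
1→0→2→5: 4 + 2 + 9 = 15
1→6→5: 4 + 8 = 12
1→0→5: 4 + 7 = 11
The minimum is 11.

11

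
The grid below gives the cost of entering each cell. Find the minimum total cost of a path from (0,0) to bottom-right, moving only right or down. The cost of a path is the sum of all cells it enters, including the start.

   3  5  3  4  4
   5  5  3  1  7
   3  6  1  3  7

Best path: r0c0 → r0c1 → r0c2 → r1c2 → r1c3 → r2c3 → r2c4
Cost: 3 + 5 + 3 + 3 + 1 + 3 + 7 = 25

25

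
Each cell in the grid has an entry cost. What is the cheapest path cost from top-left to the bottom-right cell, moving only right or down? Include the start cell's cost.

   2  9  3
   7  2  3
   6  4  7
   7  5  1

Path (0,0) → (1,0) → (1,1) → (2,1) → (3,1) → (3,2): 2 + 7 + 2 + 4 + 5 + 1 = 21.
For comparison, the top-then-right route costs 25.

21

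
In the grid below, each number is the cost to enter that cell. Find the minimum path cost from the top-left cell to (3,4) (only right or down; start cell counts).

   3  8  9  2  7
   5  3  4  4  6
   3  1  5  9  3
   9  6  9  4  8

Path (0,0) → (1,0) → (1,1) → (1,2) → (1,3) → (1,4) → (2,4) → (3,4): 3 + 5 + 3 + 4 + 4 + 6 + 3 + 8 = 36.

36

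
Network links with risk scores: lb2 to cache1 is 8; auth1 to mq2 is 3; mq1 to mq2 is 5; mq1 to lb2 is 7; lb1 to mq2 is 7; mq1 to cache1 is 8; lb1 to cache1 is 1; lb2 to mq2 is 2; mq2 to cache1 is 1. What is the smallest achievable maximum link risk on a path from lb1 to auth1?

Routes from lb1 to auth1:
lb1 -> cache1 -> lb2 -> mq2 -> auth1: max(1, 8, 2, 3) = 8
lb1 -> cache1 -> lb2 -> mq1 -> mq2 -> auth1: max(1, 8, 7, 5, 3) = 8
lb1 -> cache1 -> mq1 -> mq2 -> auth1: max(1, 8, 5, 3) = 8
lb1 -> cache1 -> mq1 -> lb2 -> mq2 -> auth1: max(1, 8, 7, 2, 3) = 8
lb1 -> cache1 -> mq2 -> auth1: max(1, 1, 3) = 3
lb1 -> mq2 -> auth1: max(7, 3) = 7
Smallest bottleneck: 3.

3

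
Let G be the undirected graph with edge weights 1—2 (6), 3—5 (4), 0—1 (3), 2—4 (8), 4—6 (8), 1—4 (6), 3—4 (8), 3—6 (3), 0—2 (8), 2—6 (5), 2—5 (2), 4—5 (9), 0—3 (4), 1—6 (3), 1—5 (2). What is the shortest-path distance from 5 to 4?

Comparing a few candidate routes:
5 - 1 - 6 - 4: 2 + 3 + 8 = 13
5 - 2 - 4: 2 + 8 = 10
5 - 1 - 4: 2 + 6 = 8
5 - 3 - 4: 4 + 8 = 12
5 - 4: 9
5 - 2 - 1 - 4: 2 + 6 + 6 = 14
Best route has total 8.

8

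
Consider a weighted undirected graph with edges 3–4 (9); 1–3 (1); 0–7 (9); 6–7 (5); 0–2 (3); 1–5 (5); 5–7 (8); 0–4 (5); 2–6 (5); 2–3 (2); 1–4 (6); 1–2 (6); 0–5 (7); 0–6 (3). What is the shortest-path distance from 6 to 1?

A few of the 6→1 routes:
6 -> 2 -> 1: 5 + 6 = 11
6 -> 0 -> 4 -> 1: 3 + 5 + 6 = 14
6 -> 0 -> 2 -> 1: 3 + 3 + 6 = 12
6 -> 0 -> 2 -> 3 -> 1: 3 + 3 + 2 + 1 = 9
6 -> 0 -> 5 -> 1: 3 + 7 + 5 = 15
6 -> 2 -> 3 -> 1: 5 + 2 + 1 = 8
The minimum is 8.

8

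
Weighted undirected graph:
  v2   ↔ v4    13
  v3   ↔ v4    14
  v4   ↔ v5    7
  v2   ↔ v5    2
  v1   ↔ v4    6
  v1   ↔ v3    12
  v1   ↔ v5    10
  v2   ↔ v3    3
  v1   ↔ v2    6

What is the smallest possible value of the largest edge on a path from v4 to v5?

6

Comparing a few candidate routes:
v4 → v5: max(7) = 7
v4 → v1 → v2 → v5: max(6, 6, 2) = 6
v4 → v1 → v5: max(6, 10) = 10
v4 → v2 → v3 → v1 → v5: max(13, 3, 12, 10) = 13
v4 → v1 → v3 → v2 → v5: max(6, 12, 3, 2) = 12
v4 → v2 → v1 → v5: max(13, 6, 10) = 13
Smallest bottleneck: 6.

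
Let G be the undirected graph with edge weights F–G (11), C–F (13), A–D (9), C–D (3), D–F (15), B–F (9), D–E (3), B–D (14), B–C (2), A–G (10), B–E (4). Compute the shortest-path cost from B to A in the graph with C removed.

A few of the B→A routes:
B - E - D - F - G - A: 4 + 3 + 15 + 11 + 10 = 43
B - F - G - A: 9 + 11 + 10 = 30
B - E - D - A: 4 + 3 + 9 = 16
B - D - A: 14 + 9 = 23
B - F - D - A: 9 + 15 + 9 = 33
Best route has total 16.

16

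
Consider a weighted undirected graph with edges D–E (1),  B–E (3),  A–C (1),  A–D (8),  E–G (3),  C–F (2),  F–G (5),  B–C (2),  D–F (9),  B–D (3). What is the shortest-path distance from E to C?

Some routes from E to C:
E - D - A - C: 1 + 8 + 1 = 10
E - D - B - C: 1 + 3 + 2 = 6
E - B - C: 3 + 2 = 5
Best route has total 5.

5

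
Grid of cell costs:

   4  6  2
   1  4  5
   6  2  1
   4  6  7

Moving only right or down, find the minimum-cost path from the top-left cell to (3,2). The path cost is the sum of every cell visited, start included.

One optimal route is (0,0)→(1,0)→(1,1)→(2,1)→(2,2)→(3,2).
Its cost is 4 + 1 + 4 + 2 + 1 + 7 = 19.
For comparison, the top-then-right route costs 25.

19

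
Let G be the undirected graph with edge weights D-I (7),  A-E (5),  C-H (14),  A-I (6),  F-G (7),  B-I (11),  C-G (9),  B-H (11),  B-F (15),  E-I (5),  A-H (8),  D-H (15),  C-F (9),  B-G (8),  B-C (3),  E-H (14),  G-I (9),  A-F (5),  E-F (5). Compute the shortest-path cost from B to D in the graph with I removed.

26

Comparing a few candidate routes:
B-C-H-D: 3 + 14 + 15 = 32
B-H-D: 11 + 15 = 26
B-C-F-A-H-D: 3 + 9 + 5 + 8 + 15 = 40
B-G-F-A-H-D: 8 + 7 + 5 + 8 + 15 = 43
The minimum is 26.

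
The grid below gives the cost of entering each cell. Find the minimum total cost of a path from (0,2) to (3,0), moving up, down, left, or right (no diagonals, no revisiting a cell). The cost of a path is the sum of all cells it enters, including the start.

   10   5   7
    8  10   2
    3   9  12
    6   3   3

33

Path r0c2 → r1c2 → r2c2 → r3c2 → r3c1 → r3c0: 7 + 2 + 12 + 3 + 3 + 6 = 33.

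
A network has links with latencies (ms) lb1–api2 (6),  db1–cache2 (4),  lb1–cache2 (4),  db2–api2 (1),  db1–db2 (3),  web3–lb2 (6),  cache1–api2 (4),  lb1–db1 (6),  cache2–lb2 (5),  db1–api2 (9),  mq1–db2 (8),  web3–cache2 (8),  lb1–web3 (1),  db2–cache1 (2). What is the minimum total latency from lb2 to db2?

Comparing a few candidate routes:
lb2-web3-lb1-api2-db2: 6 + 1 + 6 + 1 = 14
lb2-cache2-lb1-db1-db2: 5 + 4 + 6 + 3 = 18
lb2-cache2-lb1-api2-db2: 5 + 4 + 6 + 1 = 16
lb2-web3-lb1-db1-db2: 6 + 1 + 6 + 3 = 16
lb2-web3-lb1-cache2-db1-db2: 6 + 1 + 4 + 4 + 3 = 18
lb2-cache2-db1-db2: 5 + 4 + 3 = 12
Shortest: 12 ms.

12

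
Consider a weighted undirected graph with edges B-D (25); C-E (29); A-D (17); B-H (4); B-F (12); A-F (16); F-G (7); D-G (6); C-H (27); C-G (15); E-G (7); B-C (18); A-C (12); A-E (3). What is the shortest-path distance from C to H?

22

Some routes from C to H:
C -> G -> F -> B -> H: 15 + 7 + 12 + 4 = 38
C -> B -> H: 18 + 4 = 22
C -> A -> F -> B -> H: 12 + 16 + 12 + 4 = 44
C -> H: 27
The minimum is 22.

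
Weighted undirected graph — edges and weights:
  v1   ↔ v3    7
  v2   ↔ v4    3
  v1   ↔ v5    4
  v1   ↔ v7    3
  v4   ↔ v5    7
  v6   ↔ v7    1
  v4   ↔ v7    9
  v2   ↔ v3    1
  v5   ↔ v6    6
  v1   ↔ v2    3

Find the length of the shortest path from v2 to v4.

3

A few of the v2→v4 routes:
v2-v1-v7-v4: 3 + 3 + 9 = 15
v2-v3-v1-v5-v4: 1 + 7 + 4 + 7 = 19
v2-v3-v1-v7-v4: 1 + 7 + 3 + 9 = 20
v2-v4: 3
v2-v1-v5-v4: 3 + 4 + 7 = 14
Shortest: 3.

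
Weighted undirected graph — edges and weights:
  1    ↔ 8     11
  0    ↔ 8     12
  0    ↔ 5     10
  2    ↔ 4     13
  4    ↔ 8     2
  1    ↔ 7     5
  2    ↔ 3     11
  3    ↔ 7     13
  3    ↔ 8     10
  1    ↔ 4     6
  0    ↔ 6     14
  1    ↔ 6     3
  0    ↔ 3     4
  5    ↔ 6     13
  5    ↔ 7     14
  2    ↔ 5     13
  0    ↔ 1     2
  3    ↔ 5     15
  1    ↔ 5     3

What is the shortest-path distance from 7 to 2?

Checking several routes:
7 → 1 → 4 → 2: 5 + 6 + 13 = 24
7 → 1 → 0 → 3 → 2: 5 + 2 + 4 + 11 = 22
7 → 1 → 5 → 2: 5 + 3 + 13 = 21
7 → 3 → 2: 13 + 11 = 24
Shortest: 21.

21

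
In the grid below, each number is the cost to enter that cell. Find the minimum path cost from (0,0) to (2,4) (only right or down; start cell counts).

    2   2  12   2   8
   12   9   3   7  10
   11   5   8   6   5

Path (0,0) → (0,1) → (1,1) → (1,2) → (1,3) → (2,3) → (2,4): 2 + 2 + 9 + 3 + 7 + 6 + 5 = 34.

34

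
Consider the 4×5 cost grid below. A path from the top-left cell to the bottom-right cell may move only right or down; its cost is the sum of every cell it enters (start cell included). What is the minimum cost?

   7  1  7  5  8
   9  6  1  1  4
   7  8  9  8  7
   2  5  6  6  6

Path [0,0] [0,1] [1,1] [1,2] [1,3] [1,4] [2,4] [3,4]: 7 + 1 + 6 + 1 + 1 + 4 + 7 + 6 = 33.

33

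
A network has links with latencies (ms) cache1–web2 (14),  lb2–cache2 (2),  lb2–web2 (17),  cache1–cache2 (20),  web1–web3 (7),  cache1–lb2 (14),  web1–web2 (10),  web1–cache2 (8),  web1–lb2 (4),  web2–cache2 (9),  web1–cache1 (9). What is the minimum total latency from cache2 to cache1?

15

A few of the cache2→cache1 routes:
cache2 - cache1: 20
cache2 - lb2 - cache1: 2 + 14 = 16
cache2 - lb2 - web1 - cache1: 2 + 4 + 9 = 15
cache2 - web1 - cache1: 8 + 9 = 17
Best route has total 15 ms.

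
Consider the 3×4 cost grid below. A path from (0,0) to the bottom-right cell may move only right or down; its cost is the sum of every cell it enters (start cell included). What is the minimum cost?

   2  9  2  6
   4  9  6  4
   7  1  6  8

28

Path [0,0]→[1,0]→[2,0]→[2,1]→[2,2]→[2,3]: 2 + 4 + 7 + 1 + 6 + 8 = 28.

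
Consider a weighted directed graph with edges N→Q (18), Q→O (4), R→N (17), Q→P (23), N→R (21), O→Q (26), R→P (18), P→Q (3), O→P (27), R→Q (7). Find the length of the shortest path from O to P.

27

Candidate routes:
O-P: 27
O-Q-P: 26 + 23 = 49
Shortest: 27.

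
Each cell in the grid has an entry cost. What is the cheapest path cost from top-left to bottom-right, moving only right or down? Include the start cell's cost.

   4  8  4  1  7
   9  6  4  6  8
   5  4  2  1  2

Path [0,0] [0,1] [0,2] [1,2] [2,2] [2,3] [2,4]: 4 + 8 + 4 + 4 + 2 + 1 + 2 = 25.
(Top row then right column would cost 34.)

25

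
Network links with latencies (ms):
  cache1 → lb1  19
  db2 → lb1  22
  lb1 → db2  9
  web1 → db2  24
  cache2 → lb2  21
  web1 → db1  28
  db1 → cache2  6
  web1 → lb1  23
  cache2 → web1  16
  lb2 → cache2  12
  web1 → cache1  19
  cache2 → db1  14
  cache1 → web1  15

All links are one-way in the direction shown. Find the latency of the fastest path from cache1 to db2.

Paths from cache1 to db2:
cache1 -> lb1 -> db2: 19 + 9 = 28
cache1 -> web1 -> lb1 -> db2: 15 + 23 + 9 = 47
cache1 -> web1 -> db2: 15 + 24 = 39
Best route has total 28 ms.

28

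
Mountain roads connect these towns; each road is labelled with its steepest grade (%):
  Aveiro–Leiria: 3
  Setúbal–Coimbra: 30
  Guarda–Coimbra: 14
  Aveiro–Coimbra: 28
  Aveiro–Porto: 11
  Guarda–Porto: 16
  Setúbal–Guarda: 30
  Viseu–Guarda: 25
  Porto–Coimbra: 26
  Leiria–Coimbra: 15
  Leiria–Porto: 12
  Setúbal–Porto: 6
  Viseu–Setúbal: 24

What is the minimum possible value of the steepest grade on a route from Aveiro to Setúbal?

11

A few of the Aveiro→Setúbal routes:
Aveiro → Leiria → Porto → Setúbal: max(3, 12, 6) = 12
Aveiro → Leiria → Coimbra → Guarda → Porto → Setúbal: max(3, 15, 14, 16, 6) = 16
Aveiro → Porto → Setúbal: max(11, 6) = 11
Aveiro → Porto → Leiria → Coimbra → Guarda → Viseu → Setúbal: max(11, 12, 15, 14, 25, 24) = 25
Smallest bottleneck: 11%.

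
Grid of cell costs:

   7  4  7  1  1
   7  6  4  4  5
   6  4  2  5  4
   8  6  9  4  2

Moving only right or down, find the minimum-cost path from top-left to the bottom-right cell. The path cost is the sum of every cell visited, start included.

31

Best path: r0c0 -> r0c1 -> r0c2 -> r0c3 -> r0c4 -> r1c4 -> r2c4 -> r3c4
Cost: 7 + 4 + 7 + 1 + 1 + 5 + 4 + 2 = 31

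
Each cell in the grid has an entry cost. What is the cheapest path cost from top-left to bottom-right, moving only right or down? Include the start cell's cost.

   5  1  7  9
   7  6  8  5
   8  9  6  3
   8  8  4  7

35

One optimal route is r0c0 → r0c1 → r1c1 → r1c2 → r1c3 → r2c3 → r3c3.
Its cost is 5 + 1 + 6 + 8 + 5 + 3 + 7 = 35.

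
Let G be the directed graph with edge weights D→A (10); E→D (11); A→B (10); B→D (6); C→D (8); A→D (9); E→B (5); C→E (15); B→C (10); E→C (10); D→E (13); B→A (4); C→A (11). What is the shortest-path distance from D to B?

Paths from D to B:
D→E→C→A→B: 13 + 10 + 11 + 10 = 44
D→A→B: 10 + 10 = 20
D→E→B: 13 + 5 = 18
Best route has total 18.

18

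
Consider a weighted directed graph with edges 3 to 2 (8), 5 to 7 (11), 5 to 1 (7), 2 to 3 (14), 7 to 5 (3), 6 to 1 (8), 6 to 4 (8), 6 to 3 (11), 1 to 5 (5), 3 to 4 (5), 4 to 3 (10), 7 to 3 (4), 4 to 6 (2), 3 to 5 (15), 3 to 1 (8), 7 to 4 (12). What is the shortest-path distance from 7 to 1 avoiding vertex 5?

12

Some routes from 7 to 1 avoiding 5:
7 -> 4 -> 6 -> 1: 12 + 2 + 8 = 22
7 -> 3 -> 1: 4 + 8 = 12
7 -> 3 -> 4 -> 6 -> 1: 4 + 5 + 2 + 8 = 19
The minimum is 12.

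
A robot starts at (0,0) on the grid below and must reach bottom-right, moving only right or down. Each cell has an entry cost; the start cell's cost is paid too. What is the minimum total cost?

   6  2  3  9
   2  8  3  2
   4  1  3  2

Take (0,0) (0,1) (0,2) (1,2) (1,3) (2,3) for a total of 6 + 2 + 3 + 3 + 2 + 2 = 18.
(Top row then right column would cost 24.)

18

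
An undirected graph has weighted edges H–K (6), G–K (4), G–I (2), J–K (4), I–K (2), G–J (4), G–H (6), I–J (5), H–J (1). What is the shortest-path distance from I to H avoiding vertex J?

Routes from I to H avoiding J:
I - G - H: 2 + 6 = 8
I - G - K - H: 2 + 4 + 6 = 12
I - K - G - H: 2 + 4 + 6 = 12
I - K - H: 2 + 6 = 8
The minimum is 8.

8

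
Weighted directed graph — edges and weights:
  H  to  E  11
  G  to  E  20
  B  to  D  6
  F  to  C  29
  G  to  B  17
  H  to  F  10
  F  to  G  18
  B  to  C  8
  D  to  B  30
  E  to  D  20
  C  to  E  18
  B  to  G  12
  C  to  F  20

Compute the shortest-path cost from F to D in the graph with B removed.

Paths from F to D avoiding B:
F → G → E → D: 18 + 20 + 20 = 58
F → C → E → D: 29 + 18 + 20 = 67
Best route has total 58.

58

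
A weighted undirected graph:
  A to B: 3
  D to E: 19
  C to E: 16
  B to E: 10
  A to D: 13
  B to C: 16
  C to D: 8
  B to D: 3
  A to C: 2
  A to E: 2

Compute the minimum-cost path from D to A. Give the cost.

A few of the D→A routes:
D → B → A: 3 + 3 = 6
D → E → A: 19 + 2 = 21
D → A: 13
D → B → E → A: 3 + 10 + 2 = 15
D → C → A: 8 + 2 = 10
Best route has total 6.

6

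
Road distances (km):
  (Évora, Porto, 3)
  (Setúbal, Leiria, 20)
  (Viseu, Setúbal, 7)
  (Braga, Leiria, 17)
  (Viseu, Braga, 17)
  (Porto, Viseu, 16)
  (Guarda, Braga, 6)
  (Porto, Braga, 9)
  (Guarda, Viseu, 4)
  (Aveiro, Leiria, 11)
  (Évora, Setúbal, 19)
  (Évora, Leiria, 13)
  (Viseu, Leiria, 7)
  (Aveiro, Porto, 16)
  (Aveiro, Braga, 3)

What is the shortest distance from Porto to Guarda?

15

A few of the Porto→Guarda routes:
Porto -> Aveiro -> Braga -> Guarda: 16 + 3 + 6 = 25
Porto -> Braga -> Guarda: 9 + 6 = 15
Porto -> Viseu -> Guarda: 16 + 4 = 20
Shortest: 15 km.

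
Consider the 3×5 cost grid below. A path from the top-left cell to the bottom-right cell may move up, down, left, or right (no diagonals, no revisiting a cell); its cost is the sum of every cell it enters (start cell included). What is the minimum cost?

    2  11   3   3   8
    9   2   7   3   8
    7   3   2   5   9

Cheapest: r0c0 → r1c0 → r1c1 → r2c1 → r2c2 → r2c3 → r2c4
  2 + 9 + 2 + 3 + 2 + 5 + 9 = 32

32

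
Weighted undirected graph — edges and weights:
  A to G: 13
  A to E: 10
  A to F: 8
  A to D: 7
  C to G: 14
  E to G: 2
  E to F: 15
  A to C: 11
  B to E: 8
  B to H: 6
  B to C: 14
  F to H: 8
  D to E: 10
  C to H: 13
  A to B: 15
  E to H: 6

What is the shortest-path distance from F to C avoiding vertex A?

Some routes from F to C avoiding A:
F - H - B - C: 8 + 6 + 14 = 28
F - H - E - B - C: 8 + 6 + 8 + 14 = 36
F - H - E - G - C: 8 + 6 + 2 + 14 = 30
F - E - H - C: 15 + 6 + 13 = 34
F - H - C: 8 + 13 = 21
F - E - G - C: 15 + 2 + 14 = 31
Shortest: 21.

21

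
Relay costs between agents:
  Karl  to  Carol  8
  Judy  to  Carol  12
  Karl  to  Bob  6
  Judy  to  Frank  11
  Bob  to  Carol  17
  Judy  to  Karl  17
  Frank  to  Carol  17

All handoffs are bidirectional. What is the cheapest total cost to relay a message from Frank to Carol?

17

A few of the Frank→Carol routes:
Frank→Carol: 17
Frank→Judy→Karl→Carol: 11 + 17 + 8 = 36
Frank→Judy→Carol: 11 + 12 = 23
Shortest: 17.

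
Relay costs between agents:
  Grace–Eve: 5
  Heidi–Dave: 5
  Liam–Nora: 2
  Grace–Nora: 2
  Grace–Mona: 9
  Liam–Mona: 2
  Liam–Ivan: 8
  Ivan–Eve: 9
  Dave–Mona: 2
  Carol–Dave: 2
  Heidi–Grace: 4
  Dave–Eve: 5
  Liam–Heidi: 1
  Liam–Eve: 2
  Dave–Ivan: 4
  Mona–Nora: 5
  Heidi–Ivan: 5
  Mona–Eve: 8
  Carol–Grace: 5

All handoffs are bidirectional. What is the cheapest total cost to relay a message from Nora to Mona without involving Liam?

Comparing a few candidate routes:
Nora-Grace-Carol-Dave-Mona: 2 + 5 + 2 + 2 = 11
Nora-Mona: 5
Nora-Grace-Heidi-Dave-Mona: 2 + 4 + 5 + 2 = 13
Nora-Grace-Mona: 2 + 9 = 11
Best route has total 5.

5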